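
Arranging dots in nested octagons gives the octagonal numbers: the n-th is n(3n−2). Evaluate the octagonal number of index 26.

1976

26·(3·26 − 2) = 26·76 = 1976.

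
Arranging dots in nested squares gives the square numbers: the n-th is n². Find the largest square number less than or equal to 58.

Solve n² ≤ 58 for integer n.
n = 7 gives 49 ≤ 58, while n = 8 gives 64 > 58; so the answer is 49.

49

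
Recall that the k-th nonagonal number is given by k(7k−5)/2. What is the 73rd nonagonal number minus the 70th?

1494

73·(7·73 − 5)/2 = 18469 and 70·(7·70 − 5)/2 = 16975.
Difference: 18469 − 16975 = 1494.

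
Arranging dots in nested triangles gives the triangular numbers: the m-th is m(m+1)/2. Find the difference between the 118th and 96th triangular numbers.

118·119/2 = 7021 and 96·97/2 = 4656.
Difference: 7021 − 4656 = 2365.

2365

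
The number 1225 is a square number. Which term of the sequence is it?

35

We need n² = 1225, so n = √1225 = 35.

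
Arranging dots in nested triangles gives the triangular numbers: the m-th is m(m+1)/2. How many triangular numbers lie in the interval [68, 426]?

The n-th triangular number is n(n+1)/2.
Smallest index with value ≥ 68: n = 12 (giving 78).
Largest index with value ≤ 426: n = 28 (giving 406).
Indices 12 through 28: 17 terms.

17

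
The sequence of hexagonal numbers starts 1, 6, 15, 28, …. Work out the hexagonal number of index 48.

48·(2·48 − 1) = 48·95 = 4560.

4560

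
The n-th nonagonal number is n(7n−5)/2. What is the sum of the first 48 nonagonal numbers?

130144

Σ i(7i−5)/2 = (7Σi² − 5Σi) / 2 over i = 1..48.
Σi = 1176 and Σi² = 38024.
(7·38024 − 5·1176) / 2 = 260288/2 = 130144.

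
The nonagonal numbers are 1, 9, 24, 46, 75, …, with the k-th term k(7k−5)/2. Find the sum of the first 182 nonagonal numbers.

Σ i(7i−5)/2 = (7Σi² − 5Σi) / 2 over i = 1..182.
Σi = 16653 and Σi² = 2026115.
(7·2026115 − 5·16653) / 2 = 14099540/2 = 7049770.

7049770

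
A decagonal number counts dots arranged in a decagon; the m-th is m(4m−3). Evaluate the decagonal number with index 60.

60·(4·60 − 3) = 60·237 = 14220.

14220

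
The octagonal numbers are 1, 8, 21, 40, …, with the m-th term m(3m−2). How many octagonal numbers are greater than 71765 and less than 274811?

The n-th octagonal number is n(3n−2).
Smallest index with value > 71765: n = 156 (giving 72696).
Largest index with value < 274811: n = 302 (giving 273008).
Indices 156 through 302: 147 terms.

147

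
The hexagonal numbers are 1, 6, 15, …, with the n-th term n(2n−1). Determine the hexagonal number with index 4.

4·(2·4 − 1) = 4·7 = 28.

28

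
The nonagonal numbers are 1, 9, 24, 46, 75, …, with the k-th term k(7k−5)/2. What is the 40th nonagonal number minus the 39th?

Consecutive nonagonal numbers differ by 7n − 6: here 7·40 − 6 = 274.

274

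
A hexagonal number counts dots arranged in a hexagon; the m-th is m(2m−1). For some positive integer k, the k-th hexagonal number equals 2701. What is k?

Set n(2n−1) = 2701, giving 2n² − n − 2701 = 0.
So n = (1 + 147) / 4 = 148/4 = 37.

37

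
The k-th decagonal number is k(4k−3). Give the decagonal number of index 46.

8326

The 46th decagonal number is n(4n−3) with n = 46.
46·(4·46 − 3) = 46·181 = 8326.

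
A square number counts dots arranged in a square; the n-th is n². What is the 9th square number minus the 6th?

45

9² = 81 and 6² = 36.
Difference: 81 − 36 = 45.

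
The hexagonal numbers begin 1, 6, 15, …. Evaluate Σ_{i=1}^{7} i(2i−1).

Σ i(2i−1) = 2Σi² − Σi over i = 1..7.
Σi = 28 and Σi² = 140.
2·140 − 1·28 = 252.

252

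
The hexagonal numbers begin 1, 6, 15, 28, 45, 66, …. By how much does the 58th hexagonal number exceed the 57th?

Consecutive hexagonal numbers differ by 4n − 3: here 4·58 − 3 = 229.

229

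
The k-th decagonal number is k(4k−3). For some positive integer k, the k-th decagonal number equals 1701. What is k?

21

Set n(4n−3) = 1701, giving 4n² − 3n − 1701 = 0.
The discriminant is 9 + 16·1701 = 27225, and √27225 = 165.
So n = (3 + 165) / 8 = 168/8 = 21.
Check: 21·(4·21 − 3) = 1701. ✓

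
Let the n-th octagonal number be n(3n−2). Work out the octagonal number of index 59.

The 59th octagonal number is n(3n−2) with n = 59.
59·(3·59 − 2) = 59·175 = 10325.

10325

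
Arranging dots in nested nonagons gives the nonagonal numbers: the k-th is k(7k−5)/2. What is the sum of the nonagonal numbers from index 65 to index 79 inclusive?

Σ i(7i−5)/2 = (7Σi² − 5Σi) / 2 over i = 65..79.
Σi = 3160 − 2080 = 1080 and Σi² = 167480 − 89440 = 78040.
(7·78040 − 5·1080) / 2 = 540880/2 = 270440.

270440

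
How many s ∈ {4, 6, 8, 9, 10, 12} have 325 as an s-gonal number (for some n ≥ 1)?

s = 4: P(4, 18) = 324 and P(4, 19) = 361; 325 is not s-gonal.
s = 6: P(6, 13) = 325. ✓
s = 8: P(8, 10) = 280 and P(8, 11) = 341; 325 is not s-gonal.
s = 9: P(9, 10) = 325. ✓
s = 10: P(10, 9) = 297 and P(10, 10) = 370; 325 is not s-gonal.
s = 12: P(12, 8) = 288 and P(12, 9) = 369; 325 is not s-gonal.
Hits: s ∈ {6, 9} → 2.

2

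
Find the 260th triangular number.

33930

The 260th triangular number is n(n+1)/2 with n = 260.
260·261/2 = 67860/2 = 33930.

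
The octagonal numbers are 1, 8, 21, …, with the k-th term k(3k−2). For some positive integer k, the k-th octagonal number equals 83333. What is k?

Set n(3n−2) = 83333, giving 3n² − 2n − 83333 = 0.
The discriminant is 4 + 12·83333 = 1000000, and √1000000 = 1000.
So n = (2 + 1000) / 6 = 1002/6 = 167.

167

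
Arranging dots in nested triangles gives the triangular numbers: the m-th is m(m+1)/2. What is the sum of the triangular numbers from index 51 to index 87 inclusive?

Σ i(i+1)/2 = (Σi² + Σi) / 2 over i = 51..87.
Σi = 3828 − 1275 = 2553 and Σi² = 223300 − 42925 = 180375.
(1·180375 + 1·2553) / 2 = 182928/2 = 91464.

91464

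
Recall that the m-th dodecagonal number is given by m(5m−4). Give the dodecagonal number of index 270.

270·(5·270 − 4) = 270·1346 = 363420.

363420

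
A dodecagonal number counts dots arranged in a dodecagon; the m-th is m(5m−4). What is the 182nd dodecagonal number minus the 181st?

Consecutive dodecagonal numbers differ by 10n − 9: here 10·182 − 9 = 1811.

1811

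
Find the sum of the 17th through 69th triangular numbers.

56339

Σ i(i+1)/2 = (Σi² + Σi) / 2 over i = 17..69.
Σi = 2415 − 136 = 2279 and Σi² = 111895 − 1496 = 110399.
(1·110399 + 1·2279) / 2 = 112678/2 = 56339.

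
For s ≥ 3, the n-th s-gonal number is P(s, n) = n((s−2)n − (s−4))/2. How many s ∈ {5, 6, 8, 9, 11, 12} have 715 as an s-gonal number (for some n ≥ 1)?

s = 5: P(5, 22) = 715. ✓
s = 6: P(6, 19) = 703 and P(6, 20) = 780; 715 is not s-gonal.
s = 8: P(8, 15) = 645 and P(8, 16) = 736; 715 is not s-gonal.
s = 9: P(9, 14) = 651 and P(9, 15) = 750; 715 is not s-gonal.
s = 11: P(11, 13) = 715. ✓
s = 12: P(12, 12) = 672 and P(12, 13) = 793; 715 is not s-gonal.
Hits: s ∈ {5, 11} → 2.

2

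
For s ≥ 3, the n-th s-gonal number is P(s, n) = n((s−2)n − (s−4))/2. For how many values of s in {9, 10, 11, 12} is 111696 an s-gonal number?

s = 9: P(9, 179) = 111696. ✓
s = 10: P(10, 167) = 111055 and P(10, 168) = 112392; 111696 is not s-gonal.
s = 11: P(11, 157) = 110371 and P(11, 158) = 111785; 111696 is not s-gonal.
s = 12: P(12, 149) = 110409 and P(12, 150) = 111900; 111696 is not s-gonal.
Hits: s ∈ {9} → 1.

1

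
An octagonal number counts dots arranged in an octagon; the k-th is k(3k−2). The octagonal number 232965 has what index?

Set n(3n−2) = 232965, giving 3n² − 2n − 232965 = 0.
The discriminant is 4 + 12·232965 = 2795584, and √2795584 = 1672.
So n = (2 + 1672) / 6 = 1674/6 = 279.

279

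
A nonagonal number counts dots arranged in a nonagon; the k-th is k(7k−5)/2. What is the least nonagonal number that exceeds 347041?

Solve n(7n−5)/2 > 347041 for integer n.
The largest n with value ≤ 347041 is 315 (since 346500 ≤ 347041 < 348706), so the first above is n = 316, value 348706.

348706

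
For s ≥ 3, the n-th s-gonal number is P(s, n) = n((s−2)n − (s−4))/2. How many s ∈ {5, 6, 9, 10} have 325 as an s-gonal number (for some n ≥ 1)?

2

s = 5: P(5, 14) = 287 and P(5, 15) = 330; 325 is not s-gonal.
s = 6: P(6, 13) = 325. ✓
s = 9: P(9, 10) = 325. ✓
s = 10: P(10, 9) = 297 and P(10, 10) = 370; 325 is not s-gonal.
Hits: s ∈ {6, 9} → 2.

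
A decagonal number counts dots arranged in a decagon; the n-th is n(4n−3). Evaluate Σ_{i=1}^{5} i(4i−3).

Σ i(4i−3) = 4Σi² − 3Σi over i = 1..5.
Σi = 15 and Σi² = 55.
4·55 − 3·15 = 175.

175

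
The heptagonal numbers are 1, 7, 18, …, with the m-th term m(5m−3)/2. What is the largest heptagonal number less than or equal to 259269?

258727

Solve n(5n−3)/2 ≤ 259269 for integer n.
n = 322 gives 258727 ≤ 259269, while n = 323 gives 260338 > 259269; so the answer is 258727.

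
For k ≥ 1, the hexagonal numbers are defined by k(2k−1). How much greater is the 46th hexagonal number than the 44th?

358

46·(2·46 − 1) = 4186 and 44·(2·44 − 1) = 3828.
Difference: 4186 − 3828 = 358.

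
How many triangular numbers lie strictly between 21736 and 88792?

The n-th triangular number is n(n+1)/2.
Smallest index with value > 21736: n = 209 (giving 21945).
Largest index with value < 88792: n = 420 (giving 88410).
Indices 209 through 420: 212 terms.

212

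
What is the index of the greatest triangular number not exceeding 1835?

Solve n(n+1)/2 ≤ 1835 for integer n.
n = 60 gives 1830 ≤ 1835, while n = 61 gives 1891 > 1835; so the answer is index 60.

60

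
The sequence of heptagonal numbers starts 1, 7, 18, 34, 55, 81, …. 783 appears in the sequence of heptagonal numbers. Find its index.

18

Set n(5n−3)/2 = 783, giving 5n² − 3n − 1566 = 0.
The discriminant is 9 + 40·783 = 31329, and √31329 = 177.
So n = (3 + 177) / 10 = 180/10 = 18.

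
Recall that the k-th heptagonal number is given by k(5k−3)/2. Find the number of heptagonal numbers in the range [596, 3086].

The n-th heptagonal number is n(5n−3)/2.
Smallest index with value ≥ 596: n = 16 (giving 616).
Largest index with value ≤ 3086: n = 35 (giving 3010).
Indices 16 through 35: 20 terms.

20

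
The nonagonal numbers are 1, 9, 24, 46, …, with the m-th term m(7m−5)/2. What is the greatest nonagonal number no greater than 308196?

307989

Solve n(7n−5)/2 ≤ 308196 for integer n.
n = 297 gives 307989 ≤ 308196, while n = 298 gives 310069 > 308196; so the answer is 307989.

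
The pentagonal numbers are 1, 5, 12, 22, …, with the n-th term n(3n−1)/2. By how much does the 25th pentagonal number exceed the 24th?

73

Consecutive pentagonal numbers differ by 3n − 2: here 3·25 − 2 = 73.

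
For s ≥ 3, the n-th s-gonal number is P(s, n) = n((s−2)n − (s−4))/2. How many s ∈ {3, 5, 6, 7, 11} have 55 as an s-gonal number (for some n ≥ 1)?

2

s = 3: P(3, 10) = 55. ✓
s = 5: P(5, 6) = 51 and P(5, 7) = 70; 55 is not s-gonal.
s = 6: P(6, 5) = 45 and P(6, 6) = 66; 55 is not s-gonal.
s = 7: P(7, 5) = 55. ✓
s = 11: P(11, 3) = 30 and P(11, 4) = 58; 55 is not s-gonal.
Hits: s ∈ {3, 7} → 2.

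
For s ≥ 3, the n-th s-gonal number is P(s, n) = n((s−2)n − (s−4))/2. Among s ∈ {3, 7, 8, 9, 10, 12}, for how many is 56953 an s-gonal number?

1

s = 3: P(3, 337) = 56953. ✓
s = 7: P(7, 151) = 56776 and P(7, 152) = 57532; 56953 is not s-gonal.
s = 8: P(8, 138) = 56856 and P(8, 139) = 57685; 56953 is not s-gonal.
s = 9: P(9, 127) = 56134 and P(9, 128) = 57024; 56953 is not s-gonal.
s = 10: P(10, 119) = 56287 and P(10, 120) = 57240; 56953 is not s-gonal.
s = 12: P(12, 107) = 56817 and P(12, 108) = 57888; 56953 is not s-gonal.
Hits: s ∈ {3} → 1.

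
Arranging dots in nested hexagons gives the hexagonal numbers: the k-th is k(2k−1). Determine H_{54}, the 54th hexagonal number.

The 54th hexagonal number is n(2n−1) with n = 54.
54·(2·54 − 1) = 54·107 = 5778.

5778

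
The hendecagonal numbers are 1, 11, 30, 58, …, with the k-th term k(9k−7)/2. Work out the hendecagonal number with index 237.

The 237th hendecagonal number is n(9n−7)/2 with n = 237.
237·(9·237 − 7)/2 = 237·2126/2 = 237·1063 = 251931.

251931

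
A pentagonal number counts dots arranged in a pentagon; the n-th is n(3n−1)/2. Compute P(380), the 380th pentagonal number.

216410

380·(3·380 − 1)/2 = 380·1139/2 = 216410.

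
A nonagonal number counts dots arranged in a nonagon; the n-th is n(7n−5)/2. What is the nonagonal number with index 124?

53506

The 124th nonagonal number is n(7n−5)/2 with n = 124.
124·(7·124 − 5)/2 = 124·863/2 = 53506.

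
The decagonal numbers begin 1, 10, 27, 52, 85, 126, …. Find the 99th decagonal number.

99·(4·99 − 3) = 99·393 = 38907.

38907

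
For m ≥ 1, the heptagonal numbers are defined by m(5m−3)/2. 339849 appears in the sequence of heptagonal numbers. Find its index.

369

Set n(5n−3)/2 = 339849, giving 5n² − 3n − 679698 = 0.
The discriminant is 9 + 40·339849 = 13593969, and √13593969 = 3687.
So n = (3 + 3687) / 10 = 3690/10 = 369.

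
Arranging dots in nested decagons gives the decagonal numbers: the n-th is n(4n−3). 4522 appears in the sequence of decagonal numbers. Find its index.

34

Set n(4n−3) = 4522, giving 4n² − 3n − 4522 = 0.
The discriminant is 9 + 16·4522 = 72361, and √72361 = 269.
So n = (3 + 269) / 8 = 272/8 = 34.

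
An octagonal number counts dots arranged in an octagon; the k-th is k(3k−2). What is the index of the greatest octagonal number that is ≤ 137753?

214

Solve n(3n−2) ≤ 137753 for integer n.
n = 214 gives 136960 ≤ 137753, while n = 215 gives 138245 > 137753; so the answer is index 214.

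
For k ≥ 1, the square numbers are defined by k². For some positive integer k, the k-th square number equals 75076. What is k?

274

We need n² = 75076, so n = √75076 = 274.
Check: 274² = 75076. ✓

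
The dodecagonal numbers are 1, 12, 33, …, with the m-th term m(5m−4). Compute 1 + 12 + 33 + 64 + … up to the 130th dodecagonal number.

Σ i(5i−4) = 5Σi² − 4Σi over i = 1..130.
Σi = 8515 and Σi² = 740805.
5·740805 − 4·8515 = 3669965.

3669965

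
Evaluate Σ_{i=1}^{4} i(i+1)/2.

20

Σ i(i+1)/2 = (Σi² + Σi) / 2 over i = 1..4.
Σi = 10 and Σi² = 30.
(1·30 + 1·10) / 2 = 40/2 = 20.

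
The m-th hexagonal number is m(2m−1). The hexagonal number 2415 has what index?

35

Set n(2n−1) = 2415, giving 2n² − n − 2415 = 0.
The discriminant is 1 + 8·2415 = 19321, and √19321 = 139.
So n = (1 + 139) / 4 = 140/4 = 35.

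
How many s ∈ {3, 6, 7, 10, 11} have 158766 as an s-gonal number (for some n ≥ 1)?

s = 3: P(3, 563) = 158766. ✓
s = 6: P(6, 282) = 158766. ✓
s = 7: P(7, 252) = 158382 and P(7, 253) = 159643; 158766 is not s-gonal.
s = 10: P(10, 199) = 157807 and P(10, 200) = 159400; 158766 is not s-gonal.
s = 11: P(11, 188) = 158390 and P(11, 189) = 160083; 158766 is not s-gonal.
Hits: s ∈ {3, 6} → 2.

2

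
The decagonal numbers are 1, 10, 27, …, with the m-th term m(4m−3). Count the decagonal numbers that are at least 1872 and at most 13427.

36

The n-th decagonal number is n(4n−3).
Smallest index with value ≥ 1872: n = 23 (giving 2047).
Largest index with value ≤ 13427: n = 58 (giving 13282).
Indices 23 through 58: 36 terms.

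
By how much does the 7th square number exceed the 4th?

33

7² = 49 and 4² = 16.
Difference: 49 − 16 = 33.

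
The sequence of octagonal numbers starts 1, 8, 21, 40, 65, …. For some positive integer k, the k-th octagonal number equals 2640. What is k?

Set n(3n−2) = 2640, giving 3n² − 2n − 2640 = 0.
The discriminant is 4 + 12·2640 = 31684, and √31684 = 178.
So n = (2 + 178) / 6 = 180/6 = 30.

30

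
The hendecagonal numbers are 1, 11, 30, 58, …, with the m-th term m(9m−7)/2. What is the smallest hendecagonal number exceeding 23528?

Solve n(9n−7)/2 > 23528 for integer n.
The largest n with value ≤ 23528 is 72 (since 23076 ≤ 23528 < 23725), so the first above is n = 73, value 23725.

23725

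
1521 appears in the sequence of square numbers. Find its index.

39

We need n² = 1521, so n = √1521 = 39.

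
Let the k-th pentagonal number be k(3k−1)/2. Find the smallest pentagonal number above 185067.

185680

Solve n(3n−1)/2 > 185067 for integer n.
The largest n with value ≤ 185067 is 351 (since 184626 ≤ 185067 < 185680), so the first above is n = 352, value 185680.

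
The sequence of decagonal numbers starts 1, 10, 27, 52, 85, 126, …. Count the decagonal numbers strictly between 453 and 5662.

26

The n-th decagonal number is n(4n−3).
Smallest index with value > 453: n = 12 (giving 540).
Largest index with value < 5662: n = 37 (giving 5365).
Indices 12 through 37: 26 terms.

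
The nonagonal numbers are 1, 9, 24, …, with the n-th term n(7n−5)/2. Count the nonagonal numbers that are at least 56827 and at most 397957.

210

The n-th nonagonal number is n(7n−5)/2.
Smallest index with value ≥ 56827: n = 128 (giving 57024).
Largest index with value ≤ 397957: n = 337 (giving 396649).
Indices 128 through 337: 210 terms.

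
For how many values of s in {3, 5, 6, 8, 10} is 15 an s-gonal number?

2

s = 3: P(3, 5) = 15. ✓
s = 5: P(5, 3) = 12 and P(5, 4) = 22; 15 is not s-gonal.
s = 6: P(6, 3) = 15. ✓
s = 8: P(8, 2) = 8 and P(8, 3) = 21; 15 is not s-gonal.
s = 10: P(10, 2) = 10 and P(10, 3) = 27; 15 is not s-gonal.
Hits: s ∈ {3, 6} → 2.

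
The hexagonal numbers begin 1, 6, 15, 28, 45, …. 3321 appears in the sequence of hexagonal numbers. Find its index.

41

Set n(2n−1) = 3321, giving 2n² − n − 3321 = 0.
So n = (1 + 163) / 4 = 164/4 = 41.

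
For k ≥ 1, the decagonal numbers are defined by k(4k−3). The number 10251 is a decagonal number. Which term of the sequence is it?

Set n(4n−3) = 10251, giving 4n² − 3n − 10251 = 0.
The discriminant is 9 + 16·10251 = 164025, and √164025 = 405.
So n = (3 + 405) / 8 = 408/8 = 51.

51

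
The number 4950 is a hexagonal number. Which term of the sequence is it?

Set n(2n−1) = 4950, giving 2n² − n − 4950 = 0.
The discriminant is 1 + 8·4950 = 39601, and √39601 = 199.
So n = (1 + 199) / 4 = 200/4 = 50.

50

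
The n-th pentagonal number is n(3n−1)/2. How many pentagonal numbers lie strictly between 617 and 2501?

The n-th pentagonal number is n(3n−1)/2.
Smallest index with value > 617: n = 21 (giving 651).
Largest index with value < 2501: n = 40 (giving 2380).
Indices 21 through 40: 20 terms.

20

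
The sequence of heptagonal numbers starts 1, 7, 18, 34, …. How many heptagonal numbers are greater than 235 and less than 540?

4

The n-th heptagonal number is n(5n−3)/2.
Smallest index with value > 235: n = 11 (giving 286).
Largest index with value < 540: n = 14 (giving 469).
Indices 11 through 14: 4 terms.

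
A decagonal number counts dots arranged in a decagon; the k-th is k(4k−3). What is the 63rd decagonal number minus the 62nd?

Consecutive decagonal numbers differ by 8n − 7: here 8·63 − 7 = 497.

497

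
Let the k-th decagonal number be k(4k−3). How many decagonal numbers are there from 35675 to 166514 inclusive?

The n-th decagonal number is n(4n−3).
Smallest index with value ≥ 35675: n = 95 (giving 35815).
Largest index with value ≤ 166514: n = 204 (giving 165852).
Indices 95 through 204: 110 terms.

110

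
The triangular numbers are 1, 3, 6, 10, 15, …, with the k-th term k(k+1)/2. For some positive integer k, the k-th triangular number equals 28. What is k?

7

Set n(n+1)/2 = 28, giving n² + n − 56 = 0.
The discriminant is 1 + 8·28 = 225, and √225 = 15.
So n = (-1 + 15) / 2 = 14/2 = 7.
Check: 7·8/2 = 28. ✓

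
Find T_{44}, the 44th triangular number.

The 44th triangular number is n(n+1)/2 with n = 44.
44·45/2 = 1980/2 = 990.

990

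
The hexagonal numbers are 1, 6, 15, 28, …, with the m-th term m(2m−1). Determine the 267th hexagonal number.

142311

267·(2·267 − 1) = 267·533 = 142311.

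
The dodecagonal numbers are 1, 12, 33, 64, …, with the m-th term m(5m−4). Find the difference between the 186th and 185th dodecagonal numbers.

Consecutive dodecagonal numbers differ by 10n − 9: here 10·186 − 9 = 1851.

1851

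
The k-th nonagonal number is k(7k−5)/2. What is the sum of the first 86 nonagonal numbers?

745706

Σ i(7i−5)/2 = (7Σi² − 5Σi) / 2 over i = 1..86.
Σi = 3741 and Σi² = 215731.
(7·215731 − 5·3741) / 2 = 1491412/2 = 745706.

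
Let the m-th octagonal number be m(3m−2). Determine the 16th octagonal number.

736

16·(3·16 − 2) = 16·46 = 736.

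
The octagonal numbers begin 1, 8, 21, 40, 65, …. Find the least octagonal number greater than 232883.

232965

Solve n(3n−2) > 232883 for integer n.
The largest n with value ≤ 232883 is 278 (since 231296 ≤ 232883 < 232965), so the first above is n = 279, value 232965.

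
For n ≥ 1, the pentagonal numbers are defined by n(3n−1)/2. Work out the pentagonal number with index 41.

2501

41·(3·41 − 1)/2 = 41·122/2 = 41·61 = 2501.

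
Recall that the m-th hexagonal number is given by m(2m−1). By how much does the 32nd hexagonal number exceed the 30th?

246

32·(2·32 − 1) = 2016 and 30·(2·30 − 1) = 1770.
Difference: 2016 − 1770 = 246.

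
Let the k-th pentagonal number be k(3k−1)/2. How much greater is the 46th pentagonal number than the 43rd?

399

46·(3·46 − 1)/2 = 3151 and 43·(3·43 − 1)/2 = 2752.
Difference: 3151 − 2752 = 399.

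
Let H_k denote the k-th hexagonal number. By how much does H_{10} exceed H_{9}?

37

Consecutive hexagonal numbers differ by 4n − 3: here 4·10 − 3 = 37.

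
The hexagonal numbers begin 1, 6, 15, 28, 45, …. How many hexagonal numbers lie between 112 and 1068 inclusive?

The n-th hexagonal number is n(2n−1).
Smallest index with value ≥ 112: n = 8 (giving 120).
Largest index with value ≤ 1068: n = 23 (giving 1035).
Indices 8 through 23: 16 terms.

16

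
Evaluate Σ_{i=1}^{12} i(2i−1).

1222

Σ i(2i−1) = 2Σi² − Σi over i = 1..12.
Σi = 78 and Σi² = 650.
2·650 − 1·78 = 1222.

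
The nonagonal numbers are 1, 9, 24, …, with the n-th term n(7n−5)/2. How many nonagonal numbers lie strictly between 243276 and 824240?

221

The n-th nonagonal number is n(7n−5)/2.
Smallest index with value > 243276: n = 265 (giving 245125).
Largest index with value < 824240: n = 485 (giving 822075).
Indices 265 through 485: 221 terms.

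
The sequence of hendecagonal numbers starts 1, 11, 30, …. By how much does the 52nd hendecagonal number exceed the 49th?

52·(9·52 − 7)/2 = 11986 and 49·(9·49 − 7)/2 = 10633.
Difference: 11986 − 10633 = 1353.

1353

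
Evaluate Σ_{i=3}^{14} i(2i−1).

1918

Σ i(2i−1) = 2Σi² − Σi over i = 3..14.
Σi = 105 − 3 = 102 and Σi² = 1015 − 5 = 1010.
2·1010 − 1·102 = 1918.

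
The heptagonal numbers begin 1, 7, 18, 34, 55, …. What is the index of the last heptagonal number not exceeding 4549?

42

Solve n(5n−3)/2 ≤ 4549 for integer n.
n = 42 gives 4347 ≤ 4549, while n = 43 gives 4558 > 4549; so the answer is index 42.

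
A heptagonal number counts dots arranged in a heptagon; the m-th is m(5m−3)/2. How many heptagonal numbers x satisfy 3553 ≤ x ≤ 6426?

14

The n-th heptagonal number is n(5n−3)/2.
Smallest index with value ≥ 3553: n = 38 (giving 3553).
Largest index with value ≤ 6426: n = 51 (giving 6426).
Indices 38 through 51: 14 terms.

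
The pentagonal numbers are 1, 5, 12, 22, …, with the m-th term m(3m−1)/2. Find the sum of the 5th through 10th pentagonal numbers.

Σ i(3i−1)/2 = (3Σi² − Σi) / 2 over i = 5..10.
Σi = 55 − 10 = 45 and Σi² = 385 − 30 = 355.
(3·355 − 1·45) / 2 = 1020/2 = 510.

510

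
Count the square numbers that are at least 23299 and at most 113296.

184

The n-th square number is n².
Smallest index with value ≥ 23299: n = 153 (giving 23409).
Largest index with value ≤ 113296: n = 336 (giving 112896).
Indices 153 through 336: 184 terms.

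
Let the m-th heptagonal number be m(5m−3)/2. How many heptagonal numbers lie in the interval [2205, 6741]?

23

The n-th heptagonal number is n(5n−3)/2.
Smallest index with value ≥ 2205: n = 30 (giving 2205).
Largest index with value ≤ 6741: n = 52 (giving 6682).
Indices 30 through 52: 23 terms.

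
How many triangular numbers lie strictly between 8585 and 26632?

The n-th triangular number is n(n+1)/2.
Smallest index with value > 8585: n = 131 (giving 8646).
Largest index with value < 26632: n = 230 (giving 26565).
Indices 131 through 230: 100 terms.

100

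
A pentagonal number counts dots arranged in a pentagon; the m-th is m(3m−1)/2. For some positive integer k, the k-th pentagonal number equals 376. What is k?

Set n(3n−1)/2 = 376, giving 3n² − n − 752 = 0.
The discriminant is 1 + 24·376 = 9025, and √9025 = 95.
So n = (1 + 95) / 6 = 96/6 = 16.
Check: 16·(3·16 − 1)/2 = 376. ✓

16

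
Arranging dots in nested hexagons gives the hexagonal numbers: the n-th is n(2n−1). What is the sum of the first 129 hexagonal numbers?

1439425

Σ i(2i−1) = 2Σi² − Σi over i = 1..129.
Σi = 8385 and Σi² = 723905.
2·723905 − 1·8385 = 1439425.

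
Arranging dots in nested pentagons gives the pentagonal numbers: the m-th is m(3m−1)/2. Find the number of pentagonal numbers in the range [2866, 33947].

107

The n-th pentagonal number is n(3n−1)/2.
Smallest index with value ≥ 2866: n = 44 (giving 2882).
Largest index with value ≤ 33947: n = 150 (giving 33675).
Indices 44 through 150: 107 terms.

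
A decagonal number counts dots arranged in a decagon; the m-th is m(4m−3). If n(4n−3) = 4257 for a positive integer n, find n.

Set n(4n−3) = 4257, giving 4n² − 3n − 4257 = 0.
The discriminant is 9 + 16·4257 = 68121, and √68121 = 261.
So n = (3 + 261) / 8 = 264/8 = 33.
Check: 33·(4·33 − 3) = 4257. ✓

33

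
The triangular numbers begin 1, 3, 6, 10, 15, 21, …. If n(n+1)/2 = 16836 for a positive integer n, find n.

Set n(n+1)/2 = 16836, giving n² + n − 33672 = 0.
The discriminant is 1 + 8·16836 = 134689, and √134689 = 367.
So n = (-1 + 367) / 2 = 366/2 = 183.

183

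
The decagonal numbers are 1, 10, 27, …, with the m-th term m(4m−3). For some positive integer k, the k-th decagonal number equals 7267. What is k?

43

Set n(4n−3) = 7267, giving 4n² − 3n − 7267 = 0.
The discriminant is 9 + 16·7267 = 116281, and √116281 = 341.
So n = (3 + 341) / 8 = 344/8 = 43.
Check: 43·(4·43 − 3) = 7267. ✓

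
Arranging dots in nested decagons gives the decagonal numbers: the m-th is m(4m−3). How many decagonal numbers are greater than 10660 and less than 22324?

The n-th decagonal number is n(4n−3).
Smallest index with value > 10660: n = 53 (giving 11077).
Largest index with value < 22324: n = 75 (giving 22275).
Indices 53 through 75: 23 terms.

23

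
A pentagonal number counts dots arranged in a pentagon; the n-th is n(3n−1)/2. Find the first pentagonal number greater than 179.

210

Solve n(3n−1)/2 > 179 for integer n.
The largest n with value ≤ 179 is 11 (since 176 ≤ 179 < 210), so the first above is n = 12, value 210.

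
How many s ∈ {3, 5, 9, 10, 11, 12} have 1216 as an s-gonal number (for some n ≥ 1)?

2

s = 3: P(3, 48) = 1176 and P(3, 49) = 1225; 1216 is not s-gonal.
s = 5: P(5, 28) = 1162 and P(5, 29) = 1247; 1216 is not s-gonal.
s = 9: P(9, 19) = 1216. ✓
s = 10: P(10, 17) = 1105 and P(10, 18) = 1242; 1216 is not s-gonal.
s = 11: P(11, 16) = 1096 and P(11, 17) = 1241; 1216 is not s-gonal.
s = 12: P(12, 16) = 1216. ✓
Hits: s ∈ {9, 12} → 2.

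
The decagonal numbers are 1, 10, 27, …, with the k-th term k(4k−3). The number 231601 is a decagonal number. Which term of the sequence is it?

241

Set n(4n−3) = 231601, giving 4n² − 3n − 231601 = 0.
The discriminant is 9 + 16·231601 = 3705625, and √3705625 = 1925.
So n = (3 + 1925) / 8 = 1928/8 = 241.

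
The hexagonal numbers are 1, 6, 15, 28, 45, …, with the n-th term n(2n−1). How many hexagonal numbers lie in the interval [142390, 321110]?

The n-th hexagonal number is n(2n−1).
Smallest index with value ≥ 142390: n = 268 (giving 143380).
Largest index with value ≤ 321110: n = 400 (giving 319600).
Indices 268 through 400: 133 terms.

133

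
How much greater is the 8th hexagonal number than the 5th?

75

8·(2·8 − 1) = 120 and 5·(2·5 − 1) = 45.
Difference: 120 − 45 = 75.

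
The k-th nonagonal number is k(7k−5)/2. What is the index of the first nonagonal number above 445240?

Solve n(7n−5)/2 > 445240 for integer n.
The largest n with value ≤ 445240 is 357 (since 445179 ≤ 445240 < 447679), so the first above is n = 358, value 447679.

358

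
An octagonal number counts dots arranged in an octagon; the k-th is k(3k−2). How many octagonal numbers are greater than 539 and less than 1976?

The n-th octagonal number is n(3n−2).
Smallest index with value > 539: n = 14 (giving 560).
Largest index with value < 1976: n = 25 (giving 1825).
Indices 14 through 25: 12 terms.

12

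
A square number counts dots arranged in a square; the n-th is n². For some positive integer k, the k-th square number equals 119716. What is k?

We need n² = 119716, so n = √119716 = 346.

346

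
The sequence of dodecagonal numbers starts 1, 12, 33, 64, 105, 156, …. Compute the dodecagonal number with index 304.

The 304th dodecagonal number is n(5n−4) with n = 304.
304·(5·304 − 4) = 304·1516 = 460864.

460864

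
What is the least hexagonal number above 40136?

40186

Solve n(2n−1) > 40136 for integer n.
The largest n with value ≤ 40136 is 141 (since 39621 ≤ 40136 < 40186), so the first above is n = 142, value 40186.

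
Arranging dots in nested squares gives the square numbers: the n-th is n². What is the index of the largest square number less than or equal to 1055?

Solve n² ≤ 1055 for integer n.
n = 32 gives 1024 ≤ 1055, while n = 33 gives 1089 > 1055; so the answer is index 32.

32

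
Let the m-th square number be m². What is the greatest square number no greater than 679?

Solve n² ≤ 679 for integer n.
n = 26 gives 676 ≤ 679, while n = 27 gives 729 > 679; so the answer is 676.

676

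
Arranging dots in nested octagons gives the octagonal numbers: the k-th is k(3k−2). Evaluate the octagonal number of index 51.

7701

The 51st octagonal number is n(3n−2) with n = 51.
51·(3·51 − 2) = 51·151 = 7701.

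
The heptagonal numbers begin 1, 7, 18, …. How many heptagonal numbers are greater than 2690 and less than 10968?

33

The n-th heptagonal number is n(5n−3)/2.
Smallest index with value > 2690: n = 34 (giving 2839).
Largest index with value < 10968: n = 66 (giving 10791).
Indices 34 through 66: 33 terms.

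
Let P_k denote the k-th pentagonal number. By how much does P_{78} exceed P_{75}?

78·(3·78 − 1)/2 = 9087 and 75·(3·75 − 1)/2 = 8400.
Difference: 9087 − 8400 = 687.

687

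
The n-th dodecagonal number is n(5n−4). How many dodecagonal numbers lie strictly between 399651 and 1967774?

The n-th dodecagonal number is n(5n−4).
Smallest index with value > 399651: n = 284 (giving 402144).
Largest index with value < 1967774: n = 627 (giving 1963137).
Indices 284 through 627: 344 terms.

344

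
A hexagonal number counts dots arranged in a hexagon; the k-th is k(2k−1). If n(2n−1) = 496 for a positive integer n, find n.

16

Set n(2n−1) = 496, giving 2n² − n − 496 = 0.
The discriminant is 1 + 8·496 = 3969, and √3969 = 63.
So n = (1 + 63) / 4 = 64/4 = 16.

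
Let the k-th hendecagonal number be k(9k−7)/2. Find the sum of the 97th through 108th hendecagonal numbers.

563676

Σ i(9i−7)/2 = (9Σi² − 7Σi) / 2 over i = 97..108.
Σi = 5886 − 4656 = 1230 and Σi² = 425754 − 299536 = 126218.
(9·126218 − 7·1230) / 2 = 1127352/2 = 563676.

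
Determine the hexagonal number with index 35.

The 35th hexagonal number is n(2n−1) with n = 35.
35·(2·35 − 1) = 35·69 = 2415.

2415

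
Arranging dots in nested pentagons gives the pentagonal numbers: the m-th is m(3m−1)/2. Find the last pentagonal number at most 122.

117

Solve n(3n−1)/2 ≤ 122 for integer n.
n = 9 gives 117 ≤ 122, while n = 10 gives 145 > 122; so the answer is 117.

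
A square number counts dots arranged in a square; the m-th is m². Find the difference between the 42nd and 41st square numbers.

n² − (n−1)² = 2n − 1, so 42² − 41² = 2·42 − 1 = 83.

83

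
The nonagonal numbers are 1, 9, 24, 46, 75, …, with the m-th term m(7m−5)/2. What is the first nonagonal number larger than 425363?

Solve n(7n−5)/2 > 425363 for integer n.
The largest n with value ≤ 425363 is 348 (since 422994 ≤ 425363 < 425431), so the first above is n = 349, value 425431.

425431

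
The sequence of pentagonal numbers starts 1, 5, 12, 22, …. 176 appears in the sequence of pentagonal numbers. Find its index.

11

Set n(3n−1)/2 = 176, giving 3n² − n − 352 = 0.
The discriminant is 1 + 24·176 = 4225, and √4225 = 65.
So n = (1 + 65) / 6 = 66/6 = 11.
Check: 11·(3·11 − 1)/2 = 176. ✓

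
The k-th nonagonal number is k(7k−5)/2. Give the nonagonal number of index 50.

8625

The 50th nonagonal number is n(7n−5)/2 with n = 50.
50·(7·50 − 5)/2 = 50·345/2 = 8625.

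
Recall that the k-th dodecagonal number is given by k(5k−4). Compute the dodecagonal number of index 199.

The 199th dodecagonal number is n(5n−4) with n = 199.
199·(5·199 − 4) = 199·991 = 197209.

197209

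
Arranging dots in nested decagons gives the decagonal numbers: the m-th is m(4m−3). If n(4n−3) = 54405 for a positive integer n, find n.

Set n(4n−3) = 54405, giving 4n² − 3n − 54405 = 0.
So n = (3 + 933) / 8 = 936/8 = 117.

117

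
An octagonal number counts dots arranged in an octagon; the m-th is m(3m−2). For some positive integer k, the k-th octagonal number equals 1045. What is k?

Set n(3n−2) = 1045, giving 3n² − 2n − 1045 = 0.
So n = (2 + 112) / 6 = 114/6 = 19.
Check: 19·(3·19 − 2) = 1045. ✓

19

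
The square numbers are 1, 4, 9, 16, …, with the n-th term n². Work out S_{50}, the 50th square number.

The 50th square number is n² with n = 50.
50² = 2500.

2500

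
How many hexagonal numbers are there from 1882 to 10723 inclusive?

The n-th hexagonal number is n(2n−1).
Smallest index with value ≥ 1882: n = 31 (giving 1891).
Largest index with value ≤ 10723: n = 73 (giving 10585).
Indices 31 through 73: 43 terms.

43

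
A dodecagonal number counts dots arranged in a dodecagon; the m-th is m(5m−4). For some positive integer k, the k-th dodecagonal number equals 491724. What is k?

314

Set n(5n−4) = 491724, giving 5n² − 4n − 491724 = 0.
The discriminant is 16 + 20·491724 = 9834496, and √9834496 = 3136.
So n = (4 + 3136) / 10 = 3140/10 = 314.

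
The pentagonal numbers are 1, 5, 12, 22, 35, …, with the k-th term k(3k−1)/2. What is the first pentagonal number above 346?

376

Solve n(3n−1)/2 > 346 for integer n.
The largest n with value ≤ 346 is 15 (since 330 ≤ 346 < 376), so the first above is n = 16, value 376.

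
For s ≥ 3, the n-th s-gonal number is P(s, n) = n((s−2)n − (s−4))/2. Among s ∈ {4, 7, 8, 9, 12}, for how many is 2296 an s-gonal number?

s = 4: P(4, 47) = 2209 and P(4, 48) = 2304; 2296 is not s-gonal.
s = 7: P(7, 30) = 2205 and P(7, 31) = 2356; 2296 is not s-gonal.
s = 8: P(8, 28) = 2296. ✓
s = 9: P(9, 25) = 2125 and P(9, 26) = 2301; 2296 is not s-gonal.
s = 12: P(12, 21) = 2121 and P(12, 22) = 2332; 2296 is not s-gonal.
Hits: s ∈ {8} → 1.

1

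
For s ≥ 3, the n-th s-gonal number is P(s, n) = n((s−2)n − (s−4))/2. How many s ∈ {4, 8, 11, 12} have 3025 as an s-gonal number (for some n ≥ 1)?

2

s = 4: P(4, 55) = 3025. ✓
s = 8: P(8, 32) = 3008 and P(8, 33) = 3201; 3025 is not s-gonal.
s = 11: P(11, 26) = 2951 and P(11, 27) = 3186; 3025 is not s-gonal.
s = 12: P(12, 25) = 3025. ✓
Hits: s ∈ {4, 12} → 2.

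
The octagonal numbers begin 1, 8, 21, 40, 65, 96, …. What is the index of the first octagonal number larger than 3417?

Solve n(3n−2) > 3417 for integer n.
The largest n with value ≤ 3417 is 34 (since 3400 ≤ 3417 < 3605), so the first above is n = 35, value 3605.

35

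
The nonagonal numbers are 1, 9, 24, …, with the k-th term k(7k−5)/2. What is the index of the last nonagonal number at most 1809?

Solve n(7n−5)/2 ≤ 1809 for integer n.
n = 23 gives 1794 ≤ 1809, while n = 24 gives 1956 > 1809; so the answer is index 23.

23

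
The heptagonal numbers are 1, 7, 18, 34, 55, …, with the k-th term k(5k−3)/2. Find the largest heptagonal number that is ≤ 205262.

204061

Solve n(5n−3)/2 ≤ 205262 for integer n.
n = 286 gives 204061 ≤ 205262, while n = 287 gives 205492 > 205262; so the answer is 204061.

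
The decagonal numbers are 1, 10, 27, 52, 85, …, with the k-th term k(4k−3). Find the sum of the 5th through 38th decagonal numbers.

Σ i(4i−3) = 4Σi² − 3Σi over i = 5..38.
Σi = 741 − 10 = 731 and Σi² = 19019 − 30 = 18989.
4·18989 − 3·731 = 73763.

73763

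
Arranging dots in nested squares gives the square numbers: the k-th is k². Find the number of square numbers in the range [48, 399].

The n-th square number is n².
Smallest index with value ≥ 48: n = 7 (giving 49).
Largest index with value ≤ 399: n = 19 (giving 361).
Indices 7 through 19: 13 terms.

13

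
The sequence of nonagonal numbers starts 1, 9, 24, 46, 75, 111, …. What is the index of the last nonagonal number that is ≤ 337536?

310

Solve n(7n−5)/2 ≤ 337536 for integer n.
n = 310 gives 335575 ≤ 337536, while n = 311 gives 337746 > 337536; so the answer is index 310.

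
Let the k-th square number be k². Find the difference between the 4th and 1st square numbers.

4² = 16 and 1² = 1.
Difference: 16 − 1 = 15.

15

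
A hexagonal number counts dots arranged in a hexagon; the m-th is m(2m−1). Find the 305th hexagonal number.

The 305th hexagonal number is n(2n−1) with n = 305.
305·(2·305 − 1) = 305·609 = 185745.

185745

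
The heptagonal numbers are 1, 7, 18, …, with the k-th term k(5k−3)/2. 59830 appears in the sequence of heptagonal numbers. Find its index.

Set n(5n−3)/2 = 59830, giving 5n² − 3n − 119660 = 0.
So n = (3 + 1547) / 10 = 1550/10 = 155.

155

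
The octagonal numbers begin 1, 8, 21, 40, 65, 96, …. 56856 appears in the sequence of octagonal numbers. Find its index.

Set n(3n−2) = 56856, giving 3n² − 2n − 56856 = 0.
The discriminant is 4 + 12·56856 = 682276, and √682276 = 826.
So n = (2 + 826) / 6 = 828/6 = 138.

138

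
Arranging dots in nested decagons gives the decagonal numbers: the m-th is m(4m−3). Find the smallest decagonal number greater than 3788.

4000

Solve n(4n−3) > 3788 for integer n.
The largest n with value ≤ 3788 is 31 (since 3751 ≤ 3788 < 4000), so the first above is n = 32, value 4000.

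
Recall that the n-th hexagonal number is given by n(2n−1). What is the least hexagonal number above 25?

Solve n(2n−1) > 25 for integer n.
The largest n with value ≤ 25 is 3 (since 15 ≤ 25 < 28), so the first above is n = 4, value 28.

28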